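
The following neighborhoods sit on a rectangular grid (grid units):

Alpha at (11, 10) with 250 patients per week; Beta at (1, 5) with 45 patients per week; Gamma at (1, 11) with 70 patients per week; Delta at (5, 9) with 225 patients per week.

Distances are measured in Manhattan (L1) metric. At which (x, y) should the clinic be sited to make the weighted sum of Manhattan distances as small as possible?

Manhattan distance separates: Σwᵢ(|x−xᵢ|+|y−yᵢ|) = Σwᵢ|x−xᵢ| + Σwᵢ|y−yᵢ|, so x and y are optimised independently as 1-D weighted medians.
Total weight W = 590; half = 295.
x-coordinate, sorted with cumulative weight:
  x=1 (Beta, w=45) cum 45
  x=1 (Gamma, w=70) cum 115
  x=5 (Delta, w=225) cum 340  ← median
  x=11 (Alpha, w=250) cum 590
⇒ x* = 5
y-coordinate, sorted with cumulative weight:
  y=5 (Beta, w=45) cum 45
  y=9 (Delta, w=225) cum 270
  y=10 (Alpha, w=250) cum 520  ← median
  y=11 (Gamma, w=70) cum 590
⇒ y* = 10

(5, 10)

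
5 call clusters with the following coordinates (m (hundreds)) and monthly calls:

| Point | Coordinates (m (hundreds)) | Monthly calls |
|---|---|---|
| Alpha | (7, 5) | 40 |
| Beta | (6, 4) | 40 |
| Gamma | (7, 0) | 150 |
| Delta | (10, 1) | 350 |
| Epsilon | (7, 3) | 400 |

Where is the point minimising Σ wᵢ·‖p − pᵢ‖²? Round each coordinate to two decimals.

The minimiser of Σwᵢ‖p−pᵢ‖² is the weighted centroid p* = (Σwᵢpᵢ)/(Σwᵢ).
Σwᵢ = 980.
Σwᵢxᵢ = 40·7 + 40·6 + 150·7 + 350·10 + 400·7 = 7870.
Σwᵢyᵢ = 40·5 + 40·4 + 150·0 + 350·1 + 400·3 = 1910.
x* = 7870/980 = 8.03, y* = 1910/980 = 1.95.

(8.03, 1.95)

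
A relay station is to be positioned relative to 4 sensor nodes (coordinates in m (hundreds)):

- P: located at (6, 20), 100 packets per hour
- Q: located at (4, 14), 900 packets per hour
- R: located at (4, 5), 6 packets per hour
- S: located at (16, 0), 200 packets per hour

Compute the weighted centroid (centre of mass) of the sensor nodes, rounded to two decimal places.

The minimiser of Σwᵢ‖p−pᵢ‖² is the weighted centroid p* = (Σwᵢpᵢ)/(Σwᵢ).
Σwᵢ = 1206.
Σwᵢxᵢ = 100·6 + 900·4 + 6·4 + 200·16 = 7424.
Σwᵢyᵢ = 100·20 + 900·14 + 6·5 + 200·0 = 14630.
x* = 7424/1206 = 6.16, y* = 14630/1206 = 12.13.

(6.16, 12.13)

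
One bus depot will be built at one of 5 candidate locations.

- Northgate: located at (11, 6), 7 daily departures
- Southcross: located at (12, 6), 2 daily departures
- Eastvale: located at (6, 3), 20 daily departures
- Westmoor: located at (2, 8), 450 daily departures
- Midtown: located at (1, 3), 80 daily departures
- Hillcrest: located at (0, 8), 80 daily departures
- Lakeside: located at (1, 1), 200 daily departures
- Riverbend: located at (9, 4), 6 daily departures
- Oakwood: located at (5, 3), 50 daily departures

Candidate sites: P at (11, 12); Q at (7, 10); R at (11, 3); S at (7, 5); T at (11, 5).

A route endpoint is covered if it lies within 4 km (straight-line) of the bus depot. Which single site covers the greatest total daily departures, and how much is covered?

Coverage radius r = 4 km; a point is covered iff (Δx)²+(Δy)² ≤ 4² = 16.
  P (11, 12): covers {none} → 0
  Q (7, 10): covers {none} → 0
  R (11, 3): covers {Northgate, Southcross, Riverbend} → 15
  S (7, 5): covers {Eastvale, Riverbend, Oakwood} → 76
  T (11, 5): covers {Northgate, Southcross, Riverbend} → 15
Maximum coverage at S: 76 daily departures.

S, covering 76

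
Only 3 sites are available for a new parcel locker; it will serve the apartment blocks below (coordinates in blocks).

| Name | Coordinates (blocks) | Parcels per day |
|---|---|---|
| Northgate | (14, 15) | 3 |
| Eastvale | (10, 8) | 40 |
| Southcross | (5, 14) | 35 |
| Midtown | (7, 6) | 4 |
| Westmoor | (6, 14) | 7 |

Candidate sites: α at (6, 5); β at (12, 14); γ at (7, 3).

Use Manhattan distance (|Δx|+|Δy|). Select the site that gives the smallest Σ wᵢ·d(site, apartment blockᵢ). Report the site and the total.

β, total 668 blocks

Total weighted distance at each candidate:
  α (6, 5): total = 755
  β (12, 14): total = 668
  γ (7, 3): total = 928
Minimum is at β with total 668 blocks.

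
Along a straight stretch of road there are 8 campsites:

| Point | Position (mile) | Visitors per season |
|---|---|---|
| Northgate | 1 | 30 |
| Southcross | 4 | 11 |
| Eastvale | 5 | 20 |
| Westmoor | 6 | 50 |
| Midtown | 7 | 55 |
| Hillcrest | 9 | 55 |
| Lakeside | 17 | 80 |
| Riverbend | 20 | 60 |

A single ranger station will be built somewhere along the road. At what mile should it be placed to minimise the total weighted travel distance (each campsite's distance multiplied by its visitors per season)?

x = 9

For a sum of weighted absolute distances on a line, the optimum is the weighted median (not the mean). Total weight W = 361; half-weight = 180.5.
Sort by position and accumulate weight:
  mile 1 (Northgate, w=30) → cum 30
  mile 4 (Southcross, w=11) → cum 41
  mile 5 (Eastvale, w=20) → cum 61
  mile 6 (Westmoor, w=50) → cum 111
  mile 7 (Midtown, w=55) → cum 166
  mile 9 (Hillcrest, w=55) → cum 221  ≥ 180.5 → median here
  mile 17 (Lakeside, w=80) → cum 301
  mile 20 (Riverbend, w=60) → cum 361
Optimal location: mile 9.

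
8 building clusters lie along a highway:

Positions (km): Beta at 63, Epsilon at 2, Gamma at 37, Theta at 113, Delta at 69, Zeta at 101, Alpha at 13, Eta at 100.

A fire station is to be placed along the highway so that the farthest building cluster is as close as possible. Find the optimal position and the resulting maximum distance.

location 57.5, max distance 55.5

The 1-center on a line is the midpoint of the two extreme points: leftmost at 2, rightmost at 113.
Optimal location = (2 + 113)/2 = 57.5; maximum distance = (113 − 2)/2 = 55.5.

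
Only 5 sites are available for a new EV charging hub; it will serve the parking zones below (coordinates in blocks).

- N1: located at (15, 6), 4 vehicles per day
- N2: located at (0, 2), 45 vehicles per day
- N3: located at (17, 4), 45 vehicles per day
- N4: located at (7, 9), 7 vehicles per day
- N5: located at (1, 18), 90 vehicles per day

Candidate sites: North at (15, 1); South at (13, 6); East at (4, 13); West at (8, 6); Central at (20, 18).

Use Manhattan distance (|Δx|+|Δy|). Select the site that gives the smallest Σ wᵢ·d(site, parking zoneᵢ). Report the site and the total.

Total weighted distance at each candidate:
  North (15, 1): total = 3867
  South (13, 6): total = 3266
  East (4, 13): total = 2506
  West (8, 6): total = 2801
  Central (20, 18): total = 4317
Minimum is at East with total 2506 blocks.

East, total 2506 blocks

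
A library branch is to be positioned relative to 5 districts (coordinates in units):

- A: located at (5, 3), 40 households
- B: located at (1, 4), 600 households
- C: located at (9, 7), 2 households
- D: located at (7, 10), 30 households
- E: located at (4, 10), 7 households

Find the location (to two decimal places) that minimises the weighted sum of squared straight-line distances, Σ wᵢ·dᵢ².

The minimiser of Σwᵢ‖p−pᵢ‖² is the weighted centroid p* = (Σwᵢpᵢ)/(Σwᵢ).
Σwᵢ = 679.
Σwᵢxᵢ = 40·5 + 600·1 + 2·9 + 30·7 + 7·4 = 1056.
Σwᵢyᵢ = 40·3 + 600·4 + 2·7 + 30·10 + 7·10 = 2904.
x* = 1056/679 = 1.56, y* = 2904/679 = 4.28.

(1.56, 4.28)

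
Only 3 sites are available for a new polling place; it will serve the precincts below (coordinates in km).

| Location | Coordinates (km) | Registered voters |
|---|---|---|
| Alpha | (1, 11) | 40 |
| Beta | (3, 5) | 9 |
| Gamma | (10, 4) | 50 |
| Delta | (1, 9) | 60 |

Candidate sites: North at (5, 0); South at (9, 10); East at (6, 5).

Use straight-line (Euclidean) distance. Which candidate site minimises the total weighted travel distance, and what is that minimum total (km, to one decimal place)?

East, total 929.8 km

Total weighted distance at each candidate:
  North (5, 0): total = 1427.7
  South (9, 10): total = 1180.7
  East (6, 5): total = 929.8
Minimum is at East with total 929.8 km.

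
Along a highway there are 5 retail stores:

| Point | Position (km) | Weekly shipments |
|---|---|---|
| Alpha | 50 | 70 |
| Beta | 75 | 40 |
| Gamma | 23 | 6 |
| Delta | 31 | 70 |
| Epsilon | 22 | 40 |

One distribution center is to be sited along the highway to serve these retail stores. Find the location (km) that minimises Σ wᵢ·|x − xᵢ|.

x = 31

For a sum of weighted absolute distances on a line, the optimum is the weighted median (not the mean). Total weight W = 226; half-weight = 113.
Sort by position and accumulate weight:
  km 22 (Epsilon, w=40) → cum 40
  km 23 (Gamma, w=6) → cum 46
  km 31 (Delta, w=70) → cum 116  ≥ 113 → median here
  km 50 (Alpha, w=70) → cum 186
  km 75 (Beta, w=40) → cum 226
Optimal location: km 31.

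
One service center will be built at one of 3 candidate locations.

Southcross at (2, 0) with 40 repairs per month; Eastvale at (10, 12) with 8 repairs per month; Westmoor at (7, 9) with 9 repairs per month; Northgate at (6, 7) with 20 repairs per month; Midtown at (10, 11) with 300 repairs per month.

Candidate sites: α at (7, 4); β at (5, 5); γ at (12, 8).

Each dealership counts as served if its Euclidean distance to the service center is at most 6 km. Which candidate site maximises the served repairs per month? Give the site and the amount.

γ, covering 317

Coverage radius r = 6 km; a point is covered iff (Δx)²+(Δy)² ≤ 6² = 36.
  α (7, 4): covers {Westmoor, Northgate} → 29
  β (5, 5): covers {Southcross, Westmoor, Northgate} → 69
  γ (12, 8): covers {Eastvale, Westmoor, Midtown} → 317
Maximum coverage at γ: 317 repairs per month.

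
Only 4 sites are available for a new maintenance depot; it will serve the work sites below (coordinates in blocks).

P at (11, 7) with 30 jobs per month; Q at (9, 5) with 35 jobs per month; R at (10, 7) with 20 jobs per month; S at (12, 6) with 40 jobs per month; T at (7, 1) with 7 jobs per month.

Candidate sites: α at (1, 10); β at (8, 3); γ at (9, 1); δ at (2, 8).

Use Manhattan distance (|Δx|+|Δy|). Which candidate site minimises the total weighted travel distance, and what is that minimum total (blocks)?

Total weighted distance at each candidate:
  α (1, 10): total = 1790
  β (8, 3): total = 736
  γ (9, 1): total = 854
  δ (2, 8): total = 1394
Minimum is at β with total 736 blocks.

β, total 736 blocks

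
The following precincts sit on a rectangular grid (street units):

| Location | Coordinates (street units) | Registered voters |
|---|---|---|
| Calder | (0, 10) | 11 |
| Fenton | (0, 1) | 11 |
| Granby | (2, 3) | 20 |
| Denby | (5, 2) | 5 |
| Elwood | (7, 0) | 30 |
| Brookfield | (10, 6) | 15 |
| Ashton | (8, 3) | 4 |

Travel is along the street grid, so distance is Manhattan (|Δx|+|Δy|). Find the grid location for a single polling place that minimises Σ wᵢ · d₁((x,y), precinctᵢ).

(7, 3)

Manhattan distance separates: Σwᵢ(|x−xᵢ|+|y−yᵢ|) = Σwᵢ|x−xᵢ| + Σwᵢ|y−yᵢ|, so x and y are optimised independently as 1-D weighted medians.
Total weight W = 96; half = 48.
x-coordinate, sorted with cumulative weight:
  x=0 (Calder, w=11) cum 11
  x=0 (Fenton, w=11) cum 22
  x=2 (Granby, w=20) cum 42
  x=5 (Denby, w=5) cum 47
  x=7 (Elwood, w=30) cum 77  ← median
  x=8 (Ashton, w=4) cum 81
  x=10 (Brookfield, w=15) cum 96
⇒ x* = 7
y-coordinate, sorted with cumulative weight:
  y=0 (Elwood, w=30) cum 30
  y=1 (Fenton, w=11) cum 41
  y=2 (Denby, w=5) cum 46
  y=3 (Granby, w=20) cum 66  ← median
  y=3 (Ashton, w=4) cum 70
  y=6 (Brookfield, w=15) cum 85
  y=10 (Calder, w=11) cum 96
⇒ y* = 3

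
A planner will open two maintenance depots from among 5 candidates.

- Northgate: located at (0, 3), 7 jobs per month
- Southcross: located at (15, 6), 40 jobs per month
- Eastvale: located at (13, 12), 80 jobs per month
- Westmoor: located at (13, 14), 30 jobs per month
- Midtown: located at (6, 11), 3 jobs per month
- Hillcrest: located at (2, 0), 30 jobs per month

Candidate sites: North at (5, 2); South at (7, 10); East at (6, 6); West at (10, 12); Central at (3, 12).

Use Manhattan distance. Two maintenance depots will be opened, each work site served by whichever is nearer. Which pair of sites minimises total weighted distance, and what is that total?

Evaluate every pair (each demand assigned to the nearer of the two):
  {North, West}: total = 1037
  {East, West}: total = 1128
  {West, Central}: total = 1316
  {South, West}: total = 1384
  {North, South}: total = 1618
  {South, East}: total = 1669
  {East, Central}: total = 1895
  {South, Central}: total = 1900
  {North, Central}: total = 1924
  {North, East}: total = 2057
Best pair: {North, West} with total 1037.

{North, West}, total 1037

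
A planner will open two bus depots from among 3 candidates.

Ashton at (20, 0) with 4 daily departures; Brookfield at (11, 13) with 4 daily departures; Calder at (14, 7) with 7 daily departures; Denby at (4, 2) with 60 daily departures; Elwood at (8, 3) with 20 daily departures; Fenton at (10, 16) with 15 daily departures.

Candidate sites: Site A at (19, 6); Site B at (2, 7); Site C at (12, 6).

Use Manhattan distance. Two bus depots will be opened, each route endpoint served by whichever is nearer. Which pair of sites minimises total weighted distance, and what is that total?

{Site B, Site C}, total 849

Evaluate every pair (each demand assigned to the nearer of the two):
  {Site B, Site C}: total = 849
  {Site A, Site B}: total = 1005
  {Site A, Site C}: total = 1121
Best pair: {Site B, Site C} with total 849.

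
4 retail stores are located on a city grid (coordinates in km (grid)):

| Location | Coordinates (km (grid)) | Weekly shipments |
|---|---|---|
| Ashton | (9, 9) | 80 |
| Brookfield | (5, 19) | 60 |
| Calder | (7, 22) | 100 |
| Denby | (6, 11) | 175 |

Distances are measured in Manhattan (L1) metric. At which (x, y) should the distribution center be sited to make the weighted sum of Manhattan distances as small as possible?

Manhattan distance separates: Σwᵢ(|x−xᵢ|+|y−yᵢ|) = Σwᵢ|x−xᵢ| + Σwᵢ|y−yᵢ|, so x and y are optimised independently as 1-D weighted medians.
Total weight W = 415; half = 207.5.
x-coordinate, sorted with cumulative weight:
  x=5 (Brookfield, w=60) cum 60
  x=6 (Denby, w=175) cum 235  ← median
  x=7 (Calder, w=100) cum 335
  x=9 (Ashton, w=80) cum 415
⇒ x* = 6
y-coordinate, sorted with cumulative weight:
  y=9 (Ashton, w=80) cum 80
  y=11 (Denby, w=175) cum 255  ← median
  y=19 (Brookfield, w=60) cum 315
  y=22 (Calder, w=100) cum 415
⇒ y* = 11

(6, 11)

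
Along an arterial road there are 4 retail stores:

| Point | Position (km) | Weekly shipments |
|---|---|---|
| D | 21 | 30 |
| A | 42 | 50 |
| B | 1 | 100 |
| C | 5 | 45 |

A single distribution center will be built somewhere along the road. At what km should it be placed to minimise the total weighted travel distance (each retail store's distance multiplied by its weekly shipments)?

For a sum of weighted absolute distances on a line, the optimum is the weighted median (not the mean). Total weight W = 225; half-weight = 112.5.
Sort by position and accumulate weight:
  km 1 (B, w=100) → cum 100
  km 5 (C, w=45) → cum 145  ≥ 112.5 → median here
  km 21 (D, w=30) → cum 175
  km 42 (A, w=50) → cum 225
Optimal location: km 5.

x = 5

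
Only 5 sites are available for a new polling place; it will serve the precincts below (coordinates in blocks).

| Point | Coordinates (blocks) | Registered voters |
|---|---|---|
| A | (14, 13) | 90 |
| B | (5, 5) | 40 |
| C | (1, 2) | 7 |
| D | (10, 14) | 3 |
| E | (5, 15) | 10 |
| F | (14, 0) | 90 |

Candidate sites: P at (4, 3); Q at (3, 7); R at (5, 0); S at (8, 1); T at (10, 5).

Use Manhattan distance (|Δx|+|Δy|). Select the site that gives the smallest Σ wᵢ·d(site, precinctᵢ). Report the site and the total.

T, total 2351 blocks

Total weighted distance at each candidate:
  P (4, 3): total = 3299
  Q (3, 7): total = 3501
  R (5, 0): total = 3239
  S (8, 1): total = 2801
  T (10, 5): total = 2351
Minimum is at T with total 2351 blocks.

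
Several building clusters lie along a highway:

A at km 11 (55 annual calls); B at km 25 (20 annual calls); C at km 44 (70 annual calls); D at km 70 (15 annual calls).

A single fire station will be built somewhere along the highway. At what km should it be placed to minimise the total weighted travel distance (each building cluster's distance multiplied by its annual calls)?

x = 44

For a sum of weighted absolute distances on a line, the optimum is the weighted median (not the mean). Total weight W = 160; half-weight = 80.
Sort by position and accumulate weight:
  km 11 (A, w=55) → cum 55
  km 25 (B, w=20) → cum 75
  km 44 (C, w=70) → cum 145  ≥ 80 → median here
  km 70 (D, w=15) → cum 160
Optimal location: km 44.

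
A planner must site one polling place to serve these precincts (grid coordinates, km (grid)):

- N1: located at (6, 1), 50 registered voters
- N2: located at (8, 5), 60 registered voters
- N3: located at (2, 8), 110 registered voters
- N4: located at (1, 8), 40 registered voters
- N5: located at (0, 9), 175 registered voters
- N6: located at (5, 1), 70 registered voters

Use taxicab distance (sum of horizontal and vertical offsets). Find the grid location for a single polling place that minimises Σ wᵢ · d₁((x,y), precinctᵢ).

Manhattan distance separates: Σwᵢ(|x−xᵢ|+|y−yᵢ|) = Σwᵢ|x−xᵢ| + Σwᵢ|y−yᵢ|, so x and y are optimised independently as 1-D weighted medians.
Total weight W = 505; half = 252.5.
x-coordinate, sorted with cumulative weight:
  x=0 (N5, w=175) cum 175
  x=1 (N4, w=40) cum 215
  x=2 (N3, w=110) cum 325  ← median
  x=5 (N6, w=70) cum 395
  x=6 (N1, w=50) cum 445
  x=8 (N2, w=60) cum 505
⇒ x* = 2
y-coordinate, sorted with cumulative weight:
  y=1 (N1, w=50) cum 50
  y=1 (N6, w=70) cum 120
  y=5 (N2, w=60) cum 180
  y=8 (N3, w=110) cum 290  ← median
  y=8 (N4, w=40) cum 330
  y=9 (N5, w=175) cum 505
⇒ y* = 8

(2, 8)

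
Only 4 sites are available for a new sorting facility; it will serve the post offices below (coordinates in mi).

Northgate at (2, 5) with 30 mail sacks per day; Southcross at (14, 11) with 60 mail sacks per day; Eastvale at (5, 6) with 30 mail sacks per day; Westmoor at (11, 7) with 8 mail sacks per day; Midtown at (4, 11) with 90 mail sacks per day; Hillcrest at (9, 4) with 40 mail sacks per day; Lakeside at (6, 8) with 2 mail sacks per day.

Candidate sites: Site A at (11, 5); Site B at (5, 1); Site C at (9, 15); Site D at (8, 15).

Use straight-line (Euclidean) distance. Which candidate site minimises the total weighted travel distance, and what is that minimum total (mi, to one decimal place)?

Site A, total 1801.8 mi

Total weighted distance at each candidate:
  Site A (11, 5): total = 1801.8
  Site B (5, 1): total = 2293.7
  Site C (9, 15): total = 2143.3
  Site D (8, 15): total = 2101.0
Minimum is at Site A with total 1801.8 mi.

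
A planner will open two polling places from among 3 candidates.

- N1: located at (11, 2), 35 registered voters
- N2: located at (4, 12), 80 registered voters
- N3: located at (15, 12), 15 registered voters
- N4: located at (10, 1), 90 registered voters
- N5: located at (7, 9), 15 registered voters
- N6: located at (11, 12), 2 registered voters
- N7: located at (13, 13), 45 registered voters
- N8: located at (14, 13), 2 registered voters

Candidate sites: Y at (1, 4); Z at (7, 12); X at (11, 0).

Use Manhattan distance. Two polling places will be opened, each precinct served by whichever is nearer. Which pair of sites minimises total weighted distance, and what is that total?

{Z, X}, total 994

Evaluate every pair (each demand assigned to the nearer of the two):
  {Z, X}: total = 994
  {Y, Z}: total = 2244
  {Y, X}: total = 2266
Best pair: {Z, X} with total 994.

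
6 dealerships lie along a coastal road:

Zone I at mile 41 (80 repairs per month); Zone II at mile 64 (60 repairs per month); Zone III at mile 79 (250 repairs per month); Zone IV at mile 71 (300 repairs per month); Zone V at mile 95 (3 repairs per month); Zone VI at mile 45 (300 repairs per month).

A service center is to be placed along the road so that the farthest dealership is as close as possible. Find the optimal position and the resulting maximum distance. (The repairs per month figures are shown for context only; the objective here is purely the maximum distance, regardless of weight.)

The 1-center on a line is the midpoint of the two extreme points: leftmost at 41, rightmost at 95.
Optimal location = (41 + 95)/2 = 68; maximum distance = (95 − 41)/2 = 27.

location 68, max distance 27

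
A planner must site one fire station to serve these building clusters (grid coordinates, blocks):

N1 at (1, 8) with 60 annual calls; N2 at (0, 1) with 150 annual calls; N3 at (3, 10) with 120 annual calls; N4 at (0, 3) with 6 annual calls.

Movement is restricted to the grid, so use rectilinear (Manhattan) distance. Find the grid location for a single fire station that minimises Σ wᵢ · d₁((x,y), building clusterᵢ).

Manhattan distance separates: Σwᵢ(|x−xᵢ|+|y−yᵢ|) = Σwᵢ|x−xᵢ| + Σwᵢ|y−yᵢ|, so x and y are optimised independently as 1-D weighted medians.
Total weight W = 336; half = 168.
x-coordinate, sorted with cumulative weight:
  x=0 (N2, w=150) cum 150
  x=0 (N4, w=6) cum 156
  x=1 (N1, w=60) cum 216  ← median
  x=3 (N3, w=120) cum 336
⇒ x* = 1
y-coordinate, sorted with cumulative weight:
  y=1 (N2, w=150) cum 150
  y=3 (N4, w=6) cum 156
  y=8 (N1, w=60) cum 216  ← median
  y=10 (N3, w=120) cum 336
⇒ y* = 8

(1, 8)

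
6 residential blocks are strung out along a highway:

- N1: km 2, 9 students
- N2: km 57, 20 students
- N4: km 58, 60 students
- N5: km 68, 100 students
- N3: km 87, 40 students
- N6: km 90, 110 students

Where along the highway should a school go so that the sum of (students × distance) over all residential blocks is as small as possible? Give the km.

x = 68

For a sum of weighted absolute distances on a line, the optimum is the weighted median (not the mean). Total weight W = 339; half-weight = 169.5.
Sort by position and accumulate weight:
  km 2 (N1, w=9) → cum 9
  km 57 (N2, w=20) → cum 29
  km 58 (N4, w=60) → cum 89
  km 68 (N5, w=100) → cum 189  ≥ 169.5 → median here
  km 87 (N3, w=40) → cum 229
  km 90 (N6, w=110) → cum 339
Optimal location: km 68.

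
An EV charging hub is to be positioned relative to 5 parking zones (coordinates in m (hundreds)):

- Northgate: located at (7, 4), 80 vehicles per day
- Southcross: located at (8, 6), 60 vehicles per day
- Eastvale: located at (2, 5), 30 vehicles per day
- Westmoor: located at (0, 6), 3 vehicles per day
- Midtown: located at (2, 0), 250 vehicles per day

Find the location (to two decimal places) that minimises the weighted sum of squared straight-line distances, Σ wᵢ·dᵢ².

(3.78, 2.00)

The minimiser of Σwᵢ‖p−pᵢ‖² is the weighted centroid p* = (Σwᵢpᵢ)/(Σwᵢ).
Σwᵢ = 423.
Σwᵢxᵢ = 80·7 + 60·8 + 30·2 + 3·0 + 250·2 = 1600.
Σwᵢyᵢ = 80·4 + 60·6 + 30·5 + 3·6 + 250·0 = 848.
x* = 1600/423 = 3.78, y* = 848/423 = 2.00.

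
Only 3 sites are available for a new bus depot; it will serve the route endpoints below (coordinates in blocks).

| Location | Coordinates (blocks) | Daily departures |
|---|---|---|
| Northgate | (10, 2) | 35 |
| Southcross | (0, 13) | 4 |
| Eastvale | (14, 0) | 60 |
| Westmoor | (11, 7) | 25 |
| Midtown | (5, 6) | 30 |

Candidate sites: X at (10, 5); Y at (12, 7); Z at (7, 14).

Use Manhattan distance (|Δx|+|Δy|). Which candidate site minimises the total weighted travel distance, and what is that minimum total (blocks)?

X, total 972 blocks

Total weighted distance at each candidate:
  X (10, 5): total = 972
  Y (12, 7): total = 1122
  Z (7, 14): total = 2392
Minimum is at X with total 972 blocks.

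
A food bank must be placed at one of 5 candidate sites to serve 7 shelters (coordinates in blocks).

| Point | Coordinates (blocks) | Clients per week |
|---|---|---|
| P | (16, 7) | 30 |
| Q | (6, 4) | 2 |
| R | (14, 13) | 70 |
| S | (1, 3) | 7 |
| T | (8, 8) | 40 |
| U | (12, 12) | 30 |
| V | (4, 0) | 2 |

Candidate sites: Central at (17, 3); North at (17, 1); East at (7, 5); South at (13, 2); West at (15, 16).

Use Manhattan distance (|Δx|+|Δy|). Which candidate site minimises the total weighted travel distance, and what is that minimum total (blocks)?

West, total 1675 blocks

Total weighted distance at each candidate:
  Central (17, 3): total = 2208
  North (17, 1): total = 2562
  East (7, 5): total = 1976
  South (13, 2): total = 1981
  West (15, 16): total = 1675
Minimum is at West with total 1675 blocks.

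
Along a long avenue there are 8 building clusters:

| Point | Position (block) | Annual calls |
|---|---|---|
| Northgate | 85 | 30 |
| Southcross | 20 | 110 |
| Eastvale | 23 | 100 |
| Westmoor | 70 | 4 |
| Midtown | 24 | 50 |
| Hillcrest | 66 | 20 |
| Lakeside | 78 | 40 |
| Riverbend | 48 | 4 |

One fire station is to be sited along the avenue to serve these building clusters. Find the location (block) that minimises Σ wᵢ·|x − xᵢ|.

For a sum of weighted absolute distances on a line, the optimum is the weighted median (not the mean). Total weight W = 358; half-weight = 179.
Sort by position and accumulate weight:
  block 20 (Southcross, w=110) → cum 110
  block 23 (Eastvale, w=100) → cum 210  ≥ 179 → median here
  block 24 (Midtown, w=50) → cum 260
  block 48 (Riverbend, w=4) → cum 264
  block 66 (Hillcrest, w=20) → cum 284
  block 70 (Westmoor, w=4) → cum 288
  block 78 (Lakeside, w=40) → cum 328
  block 85 (Northgate, w=30) → cum 358
Optimal location: block 23.

x = 23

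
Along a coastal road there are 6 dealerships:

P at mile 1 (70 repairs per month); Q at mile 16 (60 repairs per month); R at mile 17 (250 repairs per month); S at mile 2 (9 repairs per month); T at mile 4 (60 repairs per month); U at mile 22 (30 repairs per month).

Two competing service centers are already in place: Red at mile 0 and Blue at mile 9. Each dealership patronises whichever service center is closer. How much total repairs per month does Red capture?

The indifferent point is the midpoint (0+9)/2 = 4.5; dealerships left of it (closer to Red at 0) go to Red, those right go to Blue.
  P at 1 (w=70) → Red
  S at 2 (w=9) → Red
  T at 4 (w=60) → Red
  Q at 16 (w=60) → Blue
  R at 17 (w=250) → Blue
  U at 22 (w=30) → Blue
Red captures 139; Blue captures 340.

139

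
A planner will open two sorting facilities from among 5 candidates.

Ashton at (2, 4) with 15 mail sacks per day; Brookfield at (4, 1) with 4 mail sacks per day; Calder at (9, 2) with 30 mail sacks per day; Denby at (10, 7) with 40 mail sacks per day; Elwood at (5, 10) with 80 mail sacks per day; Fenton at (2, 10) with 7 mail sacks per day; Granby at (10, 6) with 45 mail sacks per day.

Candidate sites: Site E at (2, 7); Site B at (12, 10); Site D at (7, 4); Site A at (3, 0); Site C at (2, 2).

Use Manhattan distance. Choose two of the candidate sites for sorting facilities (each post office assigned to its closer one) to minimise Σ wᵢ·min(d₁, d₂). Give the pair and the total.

Evaluate every pair (each demand assigned to the nearer of the two):
  {Site E, Site D}: total = 1155
  {Site B, Site D}: total = 1274
  {Site D, Site C}: total = 1323
  {Site B, Site C}: total = 1338
  {Site E, Site B}: total = 1378
  {Site D, Site A}: total = 1385
  {Site B, Site A}: total = 1423
  {Site E, Site C}: total = 1478
  {Site E, Site A}: total = 1519
  {Site A, Site C}: total = 2244
Best pair: {Site E, Site D} with total 1155.

{Site E, Site D}, total 1155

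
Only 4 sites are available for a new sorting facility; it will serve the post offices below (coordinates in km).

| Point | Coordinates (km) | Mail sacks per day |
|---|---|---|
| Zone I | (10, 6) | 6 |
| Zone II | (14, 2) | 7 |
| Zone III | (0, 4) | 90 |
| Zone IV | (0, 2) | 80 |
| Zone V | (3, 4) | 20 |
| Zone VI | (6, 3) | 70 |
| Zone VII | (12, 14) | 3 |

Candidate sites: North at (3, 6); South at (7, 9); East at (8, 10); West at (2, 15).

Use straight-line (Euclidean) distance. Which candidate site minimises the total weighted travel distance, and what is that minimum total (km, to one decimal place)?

Total weighted distance at each candidate:
  North (3, 6): total = 1221.5
  South (7, 9): total = 2236.0
  East (8, 10): total = 2584.7
  West (2, 15): total = 3391.1
Minimum is at North with total 1221.5 km.

North, total 1221.5 km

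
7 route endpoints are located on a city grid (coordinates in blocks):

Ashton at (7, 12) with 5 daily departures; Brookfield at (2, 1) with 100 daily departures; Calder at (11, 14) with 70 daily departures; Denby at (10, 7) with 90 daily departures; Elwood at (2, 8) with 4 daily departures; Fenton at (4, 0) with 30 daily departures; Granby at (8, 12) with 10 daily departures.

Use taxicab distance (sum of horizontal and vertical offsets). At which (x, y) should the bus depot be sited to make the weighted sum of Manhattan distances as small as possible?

(10, 7)

Manhattan distance separates: Σwᵢ(|x−xᵢ|+|y−yᵢ|) = Σwᵢ|x−xᵢ| + Σwᵢ|y−yᵢ|, so x and y are optimised independently as 1-D weighted medians.
Total weight W = 309; half = 154.5.
x-coordinate, sorted with cumulative weight:
  x=2 (Brookfield, w=100) cum 100
  x=2 (Elwood, w=4) cum 104
  x=4 (Fenton, w=30) cum 134
  x=7 (Ashton, w=5) cum 139
  x=8 (Granby, w=10) cum 149
  x=10 (Denby, w=90) cum 239  ← median
  x=11 (Calder, w=70) cum 309
⇒ x* = 10
y-coordinate, sorted with cumulative weight:
  y=0 (Fenton, w=30) cum 30
  y=1 (Brookfield, w=100) cum 130
  y=7 (Denby, w=90) cum 220  ← median
  y=8 (Elwood, w=4) cum 224
  y=12 (Ashton, w=5) cum 229
  y=12 (Granby, w=10) cum 239
  y=14 (Calder, w=70) cum 309
⇒ y* = 7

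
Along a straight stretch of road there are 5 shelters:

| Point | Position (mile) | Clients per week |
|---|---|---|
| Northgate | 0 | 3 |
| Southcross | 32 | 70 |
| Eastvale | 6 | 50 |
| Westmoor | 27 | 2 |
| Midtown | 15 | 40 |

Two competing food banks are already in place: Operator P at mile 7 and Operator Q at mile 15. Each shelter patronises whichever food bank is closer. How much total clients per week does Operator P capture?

53

The indifferent point is the midpoint (7+15)/2 = 11; shelters left of it (closer to Operator P at 7) go to Operator P, those right go to Operator Q.
  Northgate at 0 (w=3) → Operator P
  Eastvale at 6 (w=50) → Operator P
  Midtown at 15 (w=40) → Operator Q
  Westmoor at 27 (w=2) → Operator Q
  Southcross at 32 (w=70) → Operator Q
Operator P captures 53; Operator Q captures 112.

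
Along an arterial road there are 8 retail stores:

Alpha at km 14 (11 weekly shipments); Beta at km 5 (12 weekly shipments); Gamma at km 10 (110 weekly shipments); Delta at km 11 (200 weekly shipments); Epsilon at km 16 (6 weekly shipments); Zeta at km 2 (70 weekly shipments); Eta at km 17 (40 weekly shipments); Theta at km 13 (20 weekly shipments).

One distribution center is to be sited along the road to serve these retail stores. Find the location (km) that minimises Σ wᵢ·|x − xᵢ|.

x = 11

For a sum of weighted absolute distances on a line, the optimum is the weighted median (not the mean). Total weight W = 469; half-weight = 234.5.
Sort by position and accumulate weight:
  km 2 (Zeta, w=70) → cum 70
  km 5 (Beta, w=12) → cum 82
  km 10 (Gamma, w=110) → cum 192
  km 11 (Delta, w=200) → cum 392  ≥ 234.5 → median here
  km 13 (Theta, w=20) → cum 412
  km 14 (Alpha, w=11) → cum 423
  km 16 (Epsilon, w=6) → cum 429
  km 17 (Eta, w=40) → cum 469
Optimal location: km 11.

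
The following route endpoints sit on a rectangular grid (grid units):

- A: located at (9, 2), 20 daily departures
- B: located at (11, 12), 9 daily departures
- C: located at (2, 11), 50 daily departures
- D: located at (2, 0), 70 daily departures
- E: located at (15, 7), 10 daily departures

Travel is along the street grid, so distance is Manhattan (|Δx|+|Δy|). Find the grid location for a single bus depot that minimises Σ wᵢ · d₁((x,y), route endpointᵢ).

Manhattan distance separates: Σwᵢ(|x−xᵢ|+|y−yᵢ|) = Σwᵢ|x−xᵢ| + Σwᵢ|y−yᵢ|, so x and y are optimised independently as 1-D weighted medians.
Total weight W = 159; half = 79.5.
x-coordinate, sorted with cumulative weight:
  x=2 (C, w=50) cum 50
  x=2 (D, w=70) cum 120  ← median
  x=9 (A, w=20) cum 140
  x=11 (B, w=9) cum 149
  x=15 (E, w=10) cum 159
⇒ x* = 2
y-coordinate, sorted with cumulative weight:
  y=0 (D, w=70) cum 70
  y=2 (A, w=20) cum 90  ← median
  y=7 (E, w=10) cum 100
  y=11 (C, w=50) cum 150
  y=12 (B, w=9) cum 159
⇒ y* = 2

(2, 2)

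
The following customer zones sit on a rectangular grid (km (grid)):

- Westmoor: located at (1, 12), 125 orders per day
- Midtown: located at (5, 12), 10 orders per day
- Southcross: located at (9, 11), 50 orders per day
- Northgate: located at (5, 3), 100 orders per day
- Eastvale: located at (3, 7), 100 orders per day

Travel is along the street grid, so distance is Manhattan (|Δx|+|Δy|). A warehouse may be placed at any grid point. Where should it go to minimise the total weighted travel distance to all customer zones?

Manhattan distance separates: Σwᵢ(|x−xᵢ|+|y−yᵢ|) = Σwᵢ|x−xᵢ| + Σwᵢ|y−yᵢ|, so x and y are optimised independently as 1-D weighted medians.
Total weight W = 385; half = 192.5.
x-coordinate, sorted with cumulative weight:
  x=1 (Westmoor, w=125) cum 125
  x=3 (Eastvale, w=100) cum 225  ← median
  x=5 (Midtown, w=10) cum 235
  x=5 (Northgate, w=100) cum 335
  x=9 (Southcross, w=50) cum 385
⇒ x* = 3
y-coordinate, sorted with cumulative weight:
  y=3 (Northgate, w=100) cum 100
  y=7 (Eastvale, w=100) cum 200  ← median
  y=11 (Southcross, w=50) cum 250
  y=12 (Westmoor, w=125) cum 375
  y=12 (Midtown, w=10) cum 385
⇒ y* = 7

(3, 7)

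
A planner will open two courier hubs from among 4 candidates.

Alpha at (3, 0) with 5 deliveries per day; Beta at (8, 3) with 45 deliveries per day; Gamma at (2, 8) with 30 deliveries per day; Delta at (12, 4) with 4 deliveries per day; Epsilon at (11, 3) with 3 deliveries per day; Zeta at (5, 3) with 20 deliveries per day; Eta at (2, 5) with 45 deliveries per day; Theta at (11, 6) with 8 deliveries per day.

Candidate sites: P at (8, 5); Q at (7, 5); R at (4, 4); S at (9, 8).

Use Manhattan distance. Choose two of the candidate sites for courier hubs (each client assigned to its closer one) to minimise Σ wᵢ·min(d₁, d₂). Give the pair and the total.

Evaluate every pair (each demand assigned to the nearer of the two):
  {P, R}: total = 537
  {Q, R}: total = 597
  {R, S}: total = 686
  {P, Q}: total = 747
  {Q, S}: total = 769
  {P, S}: total = 787
Best pair: {P, R} with total 537.

{P, R}, total 537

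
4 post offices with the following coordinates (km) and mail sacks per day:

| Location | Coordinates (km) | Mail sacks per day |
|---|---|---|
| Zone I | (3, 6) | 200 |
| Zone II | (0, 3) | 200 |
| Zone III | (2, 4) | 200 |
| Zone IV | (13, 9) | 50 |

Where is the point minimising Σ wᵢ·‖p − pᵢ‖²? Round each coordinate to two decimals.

(2.54, 4.69)

The minimiser of Σwᵢ‖p−pᵢ‖² is the weighted centroid p* = (Σwᵢpᵢ)/(Σwᵢ).
Σwᵢ = 650.
Σwᵢxᵢ = 200·3 + 200·0 + 200·2 + 50·13 = 1650.
Σwᵢyᵢ = 200·6 + 200·3 + 200·4 + 50·9 = 3050.
x* = 1650/650 = 2.54, y* = 3050/650 = 4.69.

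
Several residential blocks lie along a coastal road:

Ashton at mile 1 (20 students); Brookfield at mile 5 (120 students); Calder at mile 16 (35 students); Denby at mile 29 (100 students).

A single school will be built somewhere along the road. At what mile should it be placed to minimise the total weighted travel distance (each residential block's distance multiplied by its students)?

x = 5

For a sum of weighted absolute distances on a line, the optimum is the weighted median (not the mean). Total weight W = 275; half-weight = 137.5.
Sort by position and accumulate weight:
  mile 1 (Ashton, w=20) → cum 20
  mile 5 (Brookfield, w=120) → cum 140  ≥ 137.5 → median here
  mile 16 (Calder, w=35) → cum 175
  mile 29 (Denby, w=100) → cum 275
Optimal location: mile 5.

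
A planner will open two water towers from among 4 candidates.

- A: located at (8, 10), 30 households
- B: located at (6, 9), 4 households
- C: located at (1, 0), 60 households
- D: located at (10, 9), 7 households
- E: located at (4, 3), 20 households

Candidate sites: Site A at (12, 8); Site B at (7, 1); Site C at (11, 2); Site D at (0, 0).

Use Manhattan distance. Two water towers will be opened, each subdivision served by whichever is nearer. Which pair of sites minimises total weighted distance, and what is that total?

Evaluate every pair (each demand assigned to the nearer of the two):
  {Site A, Site D}: total = 429
  {Site B, Site D}: total = 573
  {Site C, Site D}: total = 634
  {Site A, Site B}: total = 749
  {Site B, Site C}: total = 912
  {Site A, Site C}: total = 1109
Best pair: {Site A, Site D} with total 429.

{Site A, Site D}, total 429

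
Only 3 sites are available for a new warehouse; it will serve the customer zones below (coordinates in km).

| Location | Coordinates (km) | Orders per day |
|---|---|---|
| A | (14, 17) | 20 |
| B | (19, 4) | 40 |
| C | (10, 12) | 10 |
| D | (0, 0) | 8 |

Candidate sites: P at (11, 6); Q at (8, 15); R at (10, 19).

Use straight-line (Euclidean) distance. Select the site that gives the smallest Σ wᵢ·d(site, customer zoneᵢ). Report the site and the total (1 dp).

Total weighted distance at each candidate:
  P (11, 6): total = 719.0
  Q (8, 15): total = 920.8
  R (10, 19): total = 1030.9
Minimum is at P with total 719.0 km.

P, total 719.0 km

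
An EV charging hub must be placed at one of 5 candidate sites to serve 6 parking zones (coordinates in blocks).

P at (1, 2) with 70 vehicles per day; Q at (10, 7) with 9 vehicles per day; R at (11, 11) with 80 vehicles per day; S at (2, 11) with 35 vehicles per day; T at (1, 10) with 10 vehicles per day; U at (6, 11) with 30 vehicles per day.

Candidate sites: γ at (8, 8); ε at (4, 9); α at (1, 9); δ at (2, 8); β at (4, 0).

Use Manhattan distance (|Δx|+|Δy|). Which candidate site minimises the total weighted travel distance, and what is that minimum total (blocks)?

ε, total 1792 blocks

Total weighted distance at each candidate:
  γ (8, 8): total = 1972
  ε (4, 9): total = 1792
  α (1, 9): total = 1874
  δ (2, 8): total = 1876
  β (4, 0): total = 2882
Minimum is at ε with total 1792 blocks.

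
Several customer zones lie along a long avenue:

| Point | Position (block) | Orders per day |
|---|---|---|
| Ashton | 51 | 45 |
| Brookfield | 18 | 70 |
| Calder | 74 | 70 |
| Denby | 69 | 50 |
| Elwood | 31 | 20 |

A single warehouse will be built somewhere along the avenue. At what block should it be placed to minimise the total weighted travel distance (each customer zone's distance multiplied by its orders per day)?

For a sum of weighted absolute distances on a line, the optimum is the weighted median (not the mean). Total weight W = 255; half-weight = 127.5.
Sort by position and accumulate weight:
  block 18 (Brookfield, w=70) → cum 70
  block 31 (Elwood, w=20) → cum 90
  block 51 (Ashton, w=45) → cum 135  ≥ 127.5 → median here
  block 69 (Denby, w=50) → cum 185
  block 74 (Calder, w=70) → cum 255
Optimal location: block 51.

x = 51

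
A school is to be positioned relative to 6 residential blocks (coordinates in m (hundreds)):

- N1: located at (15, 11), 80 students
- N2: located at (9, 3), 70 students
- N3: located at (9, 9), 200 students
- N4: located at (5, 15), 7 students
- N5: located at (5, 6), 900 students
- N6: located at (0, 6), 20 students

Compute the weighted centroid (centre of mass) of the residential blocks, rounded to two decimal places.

The minimiser of Σwᵢ‖p−pᵢ‖² is the weighted centroid p* = (Σwᵢpᵢ)/(Σwᵢ).
Σwᵢ = 1277.
Σwᵢxᵢ = 80·15 + 70·9 + 200·9 + 7·5 + 900·5 + 20·0 = 8165.
Σwᵢyᵢ = 80·11 + 70·3 + 200·9 + 7·15 + 900·6 + 20·6 = 8515.
x* = 8165/1277 = 6.39, y* = 8515/1277 = 6.67.

(6.39, 6.67)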